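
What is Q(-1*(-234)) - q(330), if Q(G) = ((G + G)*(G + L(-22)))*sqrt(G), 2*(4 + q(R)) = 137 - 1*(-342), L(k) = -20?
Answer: -471/2 + 300456*sqrt(26) ≈ 1.5318e+6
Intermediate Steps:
q(R) = 471/2 (q(R) = -4 + (137 - 1*(-342))/2 = -4 + (137 + 342)/2 = -4 + (1/2)*479 = -4 + 479/2 = 471/2)
Q(G) = 2*G**(3/2)*(-20 + G) (Q(G) = ((G + G)*(G - 20))*sqrt(G) = ((2*G)*(-20 + G))*sqrt(G) = (2*G*(-20 + G))*sqrt(G) = 2*G**(3/2)*(-20 + G))
Q(-1*(-234)) - q(330) = 2*(-1*(-234))**(3/2)*(-20 - 1*(-234)) - 1*471/2 = 2*234**(3/2)*(-20 + 234) - 471/2 = 2*(702*sqrt(26))*214 - 471/2 = 300456*sqrt(26) - 471/2 = -471/2 + 300456*sqrt(26)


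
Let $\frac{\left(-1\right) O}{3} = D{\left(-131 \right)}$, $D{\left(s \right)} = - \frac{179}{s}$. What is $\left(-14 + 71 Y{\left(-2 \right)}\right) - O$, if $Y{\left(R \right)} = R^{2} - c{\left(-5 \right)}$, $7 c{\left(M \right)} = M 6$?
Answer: $\frac{530379}{917} \approx 578.38$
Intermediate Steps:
$O = - \frac{537}{131}$ ($O = - 3 \left(- \frac{179}{-131}\right) = - 3 \left(\left(-179\right) \left(- \frac{1}{131}\right)\right) = \left(-3\right) \frac{179}{131} = - \frac{537}{131} \approx -4.0992$)
$c{\left(M \right)} = \frac{6 M}{7}$ ($c{\left(M \right)} = \frac{M 6}{7} = \frac{6 M}{7}$)
$Y{\left(R \right)} = \frac{30}{7} + R^{2}$ ($Y{\left(R \right)} = R^{2} - \frac{6}{7} \left(-5\right) = R^{2} - - \frac{30}{7} = R^{2} + \frac{30}{7} = \frac{30}{7} + R^{2}$)
$\left(-14 + 71 Y{\left(-2 \right)}\right) - O = \left(-14 + 71 \left(\frac{30}{7} + \left(-2\right)^{2}\right)\right) - - \frac{537}{131} = \left(-14 + 71 \left(\frac{30}{7} + 4\right)\right) + \frac{537}{131} = \left(-14 + 71 \cdot \frac{58}{7}\right) + \frac{537}{131} = \left(-14 + \frac{4118}{7}\right) + \frac{537}{131} = \frac{4020}{7} + \frac{537}{131} = \frac{530379}{917}$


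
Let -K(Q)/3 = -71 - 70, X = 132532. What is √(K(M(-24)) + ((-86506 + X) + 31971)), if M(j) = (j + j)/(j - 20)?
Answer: 2*√19605 ≈ 280.04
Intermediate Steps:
M(j) = 2*j/(-20 + j) (M(j) = (2*j)/(-20 + j) = 2*j/(-20 + j))
K(Q) = 423 (K(Q) = -3*(-71 - 70) = -3*(-141) = 423)
√(K(M(-24)) + ((-86506 + X) + 31971)) = √(423 + ((-86506 + 132532) + 31971)) = √(423 + (46026 + 31971)) = √(423 + 77997) = √78420 = 2*√19605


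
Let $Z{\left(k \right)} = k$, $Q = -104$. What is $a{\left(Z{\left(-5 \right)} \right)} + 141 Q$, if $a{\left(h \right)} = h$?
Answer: $-14669$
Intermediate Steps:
$a{\left(Z{\left(-5 \right)} \right)} + 141 Q = -5 + 141 \left(-104\right) = -5 - 14664 = -14669$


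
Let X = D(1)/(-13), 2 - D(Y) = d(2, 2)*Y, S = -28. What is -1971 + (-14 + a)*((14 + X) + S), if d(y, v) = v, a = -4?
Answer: -1719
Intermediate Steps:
D(Y) = 2 - 2*Y
X = 0 (X = (2 - 2*1)/(-13) = (2 - 2)*(-1/13) = 0*(-1/13) = 0)
-1971 + (-14 + a)*((14 + X) + S) = -1971 + (-14 - 4)*((14 + 0) - 28) = -1971 - 18*(14 - 28) = -1971 - 18*(-14) = -1971 + 252 = -1719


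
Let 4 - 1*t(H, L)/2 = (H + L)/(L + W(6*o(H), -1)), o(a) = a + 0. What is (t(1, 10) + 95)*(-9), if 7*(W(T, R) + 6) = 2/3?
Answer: -37782/43 ≈ -878.65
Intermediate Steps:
o(a) = a
W(T, R) = -124/21 (W(T, R) = -6 + (2/3)/7 = -6 + (2*(⅓))/7 = -6 + (⅐)*(⅔) = -6 + 2/21 = -124/21)
t(H, L) = 8 - 2*(H + L)/(-124/21 + L) (t(H, L) = 8 - 2*(H + L)/(L - 124/21) = 8 - 2*(H + L)/(-124/21 + L))
(t(1, 10) + 95)*(-9) = (2*(-496 - 21*1 + 63*10)/(-124 + 21*10) + 95)*(-9) = (2*(-496 - 21 + 630)/(-124 + 210) + 95)*(-9) = (2*113/86 + 95)*(-9) = (2*(1/86)*113 + 95)*(-9) = (113/43 + 95)*(-9) = (4198/43)*(-9) = -37782/43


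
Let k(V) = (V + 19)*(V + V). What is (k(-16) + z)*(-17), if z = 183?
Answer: -1479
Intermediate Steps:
k(V) = 2*V*(19 + V) (k(V) = (19 + V)*(2*V) = 2*V*(19 + V))
(k(-16) + z)*(-17) = (2*(-16)*(19 - 16) + 183)*(-17) = (2*(-16)*3 + 183)*(-17) = (-96 + 183)*(-17) = 87*(-17) = -1479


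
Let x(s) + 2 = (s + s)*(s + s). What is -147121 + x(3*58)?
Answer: -26019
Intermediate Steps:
x(s) = -2 + 4*s² (x(s) = -2 + (s + s)*(s + s) = -2 + (2*s)*(2*s) = -2 + 4*s²)
-147121 + x(3*58) = -147121 + (-2 + 4*(3*58)²) = -147121 + (-2 + 4*174²) = -147121 + (-2 + 4*30276) = -147121 + (-2 + 121104) = -147121 + 121102 = -26019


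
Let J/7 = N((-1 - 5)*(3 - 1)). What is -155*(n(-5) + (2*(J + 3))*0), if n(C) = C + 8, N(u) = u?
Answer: -465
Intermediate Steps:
J = -84 (J = 7*((-1 - 5)*(3 - 1)) = 7*(-6*2) = 7*(-12) = -84)
n(C) = 8 + C
-155*(n(-5) + (2*(J + 3))*0) = -155*((8 - 5) + (2*(-84 + 3))*0) = -155*(3 + (2*(-81))*0) = -155*(3 - 162*0) = -155*(3 + 0) = -155*3 = -465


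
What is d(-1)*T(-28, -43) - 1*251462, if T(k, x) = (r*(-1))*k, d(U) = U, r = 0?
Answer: -251462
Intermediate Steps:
T(k, x) = 0 (T(k, x) = (0*(-1))*k = 0*k = 0)
d(-1)*T(-28, -43) - 1*251462 = -1*0 - 1*251462 = 0 - 251462 = -251462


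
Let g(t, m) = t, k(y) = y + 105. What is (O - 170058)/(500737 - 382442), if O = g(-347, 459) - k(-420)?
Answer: -34018/23659 ≈ -1.4378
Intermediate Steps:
k(y) = 105 + y
O = -32 (O = -347 - (105 - 420) = -347 - 1*(-315) = -347 + 315 = -32)
(O - 170058)/(500737 - 382442) = (-32 - 170058)/(500737 - 382442) = -170090/118295 = -170090*1/118295 = -34018/23659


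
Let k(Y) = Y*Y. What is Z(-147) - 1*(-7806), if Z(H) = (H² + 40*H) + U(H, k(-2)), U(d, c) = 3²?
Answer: 23544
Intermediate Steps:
k(Y) = Y²
U(d, c) = 9
Z(H) = 9 + H² + 40*H (Z(H) = (H² + 40*H) + 9 = 9 + H² + 40*H)
Z(-147) - 1*(-7806) = (9 + (-147)² + 40*(-147)) - 1*(-7806) = (9 + 21609 - 5880) + 7806 = 15738 + 7806 = 23544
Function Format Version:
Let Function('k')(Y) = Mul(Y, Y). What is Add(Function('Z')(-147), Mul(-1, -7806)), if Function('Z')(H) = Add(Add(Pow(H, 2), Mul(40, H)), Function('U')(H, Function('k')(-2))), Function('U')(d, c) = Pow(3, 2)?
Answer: 23544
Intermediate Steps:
Function('k')(Y) = Pow(Y, 2)
Function('U')(d, c) = 9
Function('Z')(H) = Add(9, Pow(H, 2), Mul(40, H)) (Function('Z')(H) = Add(Add(Pow(H, 2), Mul(40, H)), 9) = Add(9, Pow(H, 2), Mul(40, H)))
Add(Function('Z')(-147), Mul(-1, -7806)) = Add(Add(9, Pow(-147, 2), Mul(40, -147)), Mul(-1, -7806)) = Add(Add(9, 21609, -5880), 7806) = Add(15738, 7806) = 23544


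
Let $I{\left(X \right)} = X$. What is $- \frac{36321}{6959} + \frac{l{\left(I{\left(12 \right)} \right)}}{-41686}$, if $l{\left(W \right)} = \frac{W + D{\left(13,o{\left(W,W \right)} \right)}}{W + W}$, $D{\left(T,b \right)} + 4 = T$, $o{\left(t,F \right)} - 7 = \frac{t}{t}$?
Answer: $- \frac{12112666361}{2320742992} \approx -5.2193$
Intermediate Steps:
$o{\left(t,F \right)} = 8$ ($o{\left(t,F \right)} = 7 + \frac{t}{t} = 7 + 1 = 8$)
$D{\left(T,b \right)} = -4 + T$
$l{\left(W \right)} = \frac{9 + W}{2 W}$ ($l{\left(W \right)} = \frac{W + \left(-4 + 13\right)}{W + W} = \frac{W + 9}{2 W} = \left(9 + W\right) \frac{1}{2 W} = \frac{9 + W}{2 W}$)
$- \frac{36321}{6959} + \frac{l{\left(I{\left(12 \right)} \right)}}{-41686} = - \frac{36321}{6959} + \frac{\frac{1}{2} \cdot \frac{1}{12} \left(9 + 12\right)}{-41686} = \left(-36321\right) \frac{1}{6959} + \frac{1}{2} \cdot \frac{1}{12} \cdot 21 \left(- \frac{1}{41686}\right) = - \frac{36321}{6959} + \frac{7}{8} \left(- \frac{1}{41686}\right) = - \frac{36321}{6959} - \frac{7}{333488} = - \frac{12112666361}{2320742992}$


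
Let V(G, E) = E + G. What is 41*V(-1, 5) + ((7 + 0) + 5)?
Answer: 176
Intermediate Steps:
41*V(-1, 5) + ((7 + 0) + 5) = 41*(5 - 1) + ((7 + 0) + 5) = 41*4 + (7 + 5) = 164 + 12 = 176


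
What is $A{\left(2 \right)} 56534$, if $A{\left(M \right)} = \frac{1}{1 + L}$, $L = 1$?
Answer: $28267$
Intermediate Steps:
$A{\left(M \right)} = \frac{1}{2}$ ($A{\left(M \right)} = \frac{1}{1 + 1} = \frac{1}{2}$)
$A{\left(2 \right)} 56534 = \frac{1}{2} \cdot 56534 = 28267$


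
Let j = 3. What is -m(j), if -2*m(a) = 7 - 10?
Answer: -3/2 ≈ -1.5000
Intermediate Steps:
m(a) = 3/2 (m(a) = -(7 - 10)/2 = -½*(-3) = 3/2)
-m(j) = -1*3/2 = -3/2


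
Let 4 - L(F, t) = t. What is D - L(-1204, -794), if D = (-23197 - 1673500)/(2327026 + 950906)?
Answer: -2617486433/3277932 ≈ -798.52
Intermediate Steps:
D = -1696697/3277932 ≈ -0.51761
L(F, t) = 4 - t
D - L(-1204, -794) = -1696697/3277932 - (4 - 1*(-794)) = -1696697/3277932 - (4 + 794) = -1696697/3277932 - 1*798 = -1696697/3277932 - 798 = -2617486433/3277932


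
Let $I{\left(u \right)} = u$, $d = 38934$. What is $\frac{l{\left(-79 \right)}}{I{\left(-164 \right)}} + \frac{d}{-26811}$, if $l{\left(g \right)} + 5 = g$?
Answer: $- \frac{38269}{40713} \approx -0.93997$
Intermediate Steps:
$l{\left(g \right)} = -5 + g$
$\frac{l{\left(-79 \right)}}{I{\left(-164 \right)}} + \frac{d}{-26811} = \frac{-5 - 79}{-164} + \frac{38934}{-26811} = \left(-84\right) \left(- \frac{1}{164}\right) + 38934 \left(- \frac{1}{26811}\right) = \frac{21}{41} - \frac{1442}{993} = - \frac{38269}{40713}$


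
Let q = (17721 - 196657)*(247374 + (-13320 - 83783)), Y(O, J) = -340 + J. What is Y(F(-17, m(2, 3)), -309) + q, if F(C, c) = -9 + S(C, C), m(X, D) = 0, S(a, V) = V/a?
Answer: -26888892305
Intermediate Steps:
F(C, c) = -8 (F(C, c) = -9 + C/C = -9 + 1 = -8)
q = -26888891656 (q = -178936*(247374 - 97103) = -178936*150271 = -26888891656)
Y(F(-17, m(2, 3)), -309) + q = (-340 - 309) - 26888891656 = -649 - 26888891656 = -26888892305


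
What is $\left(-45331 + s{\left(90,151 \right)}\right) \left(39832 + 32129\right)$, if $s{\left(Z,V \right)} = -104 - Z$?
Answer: $-3276024525$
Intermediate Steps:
$\left(-45331 + s{\left(90,151 \right)}\right) \left(39832 + 32129\right) = \left(-45331 - 194\right) \left(39832 + 32129\right) = \left(-45331 - 194\right) 71961 = \left(-45525\right) 71961 = -3276024525$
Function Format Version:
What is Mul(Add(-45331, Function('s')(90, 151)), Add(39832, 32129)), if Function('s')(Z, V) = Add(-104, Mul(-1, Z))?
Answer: -3276024525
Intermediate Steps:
Mul(Add(-45331, Function('s')(90, 151)), Add(39832, 32129)) = Mul(Add(-45331, Add(-104, Mul(-1, 90))), Add(39832, 32129)) = Mul(Add(-45331, Add(-104, -90)), 71961) = Mul(Add(-45331, -194), 71961) = Mul(-45525, 71961) = -3276024525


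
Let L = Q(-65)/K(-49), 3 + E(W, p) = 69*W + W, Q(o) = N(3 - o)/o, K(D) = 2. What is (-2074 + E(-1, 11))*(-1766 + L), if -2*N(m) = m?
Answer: 246417631/65 ≈ 3.7910e+6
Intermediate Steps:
N(m) = -m/2
Q(o) = (-3/2 + o/2)/o (Q(o) = (-(3 - o)/2)/o = (-3/2 + o/2)/o)
E(W, p) = -3 + 70*W (E(W, p) = -3 + (69*W + W) = -3 + 70*W)
L = 17/65 (L = ((1/2)*(-3 - 65)/(-65))/2 = ((1/2)*(-1/65)*(-68))*(1/2) = (34/65)*(1/2) = 17/65 ≈ 0.26154)
(-2074 + E(-1, 11))*(-1766 + L) = (-2074 + (-3 + 70*(-1)))*(-1766 + 17/65) = (-2074 + (-3 - 70))*(-114773/65) = (-2074 - 73)*(-114773/65) = -2147*(-114773/65) = 246417631/65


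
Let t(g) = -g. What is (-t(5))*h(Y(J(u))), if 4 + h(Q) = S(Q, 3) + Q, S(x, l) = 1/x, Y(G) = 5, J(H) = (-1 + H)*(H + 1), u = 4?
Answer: 6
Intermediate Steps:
J(H) = (1 + H)*(-1 + H) (J(H) = (-1 + H)*(1 + H) = (1 + H)*(-1 + H))
h(Q) = -4 + Q + 1/Q (h(Q) = -4 + (1/Q + Q) = -4 + (Q + 1/Q) = -4 + Q + 1/Q)
(-t(5))*h(Y(J(u))) = (-(-1)*5)*(-4 + 5 + 1/5) = (-1*(-5))*(-4 + 5 + ⅕) = 5*(6/5) = 6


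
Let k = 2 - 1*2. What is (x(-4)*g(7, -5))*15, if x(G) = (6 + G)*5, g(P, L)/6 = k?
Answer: 0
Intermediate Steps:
k = 0 (k = 2 - 2 = 0)
g(P, L) = 0 (g(P, L) = 6*0 = 0)
x(G) = 30 + 5*G
(x(-4)*g(7, -5))*15 = ((30 + 5*(-4))*0)*15 = ((30 - 20)*0)*15 = (10*0)*15 = 0*15 = 0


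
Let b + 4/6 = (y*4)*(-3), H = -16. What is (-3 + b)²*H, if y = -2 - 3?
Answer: -456976/9 ≈ -50775.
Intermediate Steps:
y = -5
b = 178/3 (b = -⅔ - 5*4*(-3) = -⅔ - 20*(-3) = -⅔ + 60 = 178/3 ≈ 59.333)
(-3 + b)²*H = (-3 + 178/3)²*(-16) = (169/3)²*(-16) = (28561/9)*(-16) = -456976/9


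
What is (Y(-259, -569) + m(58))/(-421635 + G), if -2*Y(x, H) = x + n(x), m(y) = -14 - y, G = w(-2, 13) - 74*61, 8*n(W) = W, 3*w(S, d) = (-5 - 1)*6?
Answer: -1179/6818576 ≈ -0.00017291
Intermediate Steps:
w(S, d) = -12 (w(S, d) = ((-5 - 1)*6)/3 = (-6*6)/3 = (1/3)*(-36) = -12)
n(W) = W/8
G = -4526 (G = -12 - 74*61 = -12 - 4514 = -4526)
Y(x, H) = -9*x/16 (Y(x, H) = -(x + x/8)/2 = -9*x/16)
(Y(-259, -569) + m(58))/(-421635 + G) = (-9/16*(-259) + (-14 - 1*58))/(-421635 - 4526) = (2331/16 + (-14 - 58))/(-426161) = (2331/16 - 72)*(-1/426161) = (1179/16)*(-1/426161) = -1179/6818576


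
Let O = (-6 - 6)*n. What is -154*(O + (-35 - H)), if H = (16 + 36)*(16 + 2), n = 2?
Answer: 153230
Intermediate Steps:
H = 936 (H = 52*18 = 936)
O = -24 (O = (-6 - 6)*2 = -12*2 = -24)
-154*(O + (-35 - H)) = -154*(-24 + (-35 - 1*936)) = -154*(-24 + (-35 - 936)) = -154*(-24 - 971) = -154*(-995) = 153230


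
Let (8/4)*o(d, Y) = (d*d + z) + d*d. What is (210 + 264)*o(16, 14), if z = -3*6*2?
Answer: 112812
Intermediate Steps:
z = -36 (z = -18*2 = -36)
o(d, Y) = -18 + d**2 (o(d, Y) = ((d*d - 36) + d*d)/2 = ((d**2 - 36) + d**2)/2 = ((-36 + d**2) + d**2)/2 = (-36 + 2*d**2)/2 = -18 + d**2)
(210 + 264)*o(16, 14) = (210 + 264)*(-18 + 16**2) = 474*(-18 + 256) = 474*238 = 112812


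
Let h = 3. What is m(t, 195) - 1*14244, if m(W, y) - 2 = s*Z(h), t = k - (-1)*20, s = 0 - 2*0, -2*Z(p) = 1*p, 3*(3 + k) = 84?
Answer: -14242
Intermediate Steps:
k = 25 (k = -3 + (1/3)*84 = -3 + 28 = 25)
Z(p) = -p/2
s = 0 (s = 0 + 0 = 0)
t = 45 (t = 25 - (-1)*20 = 25 - 1*(-20) = 25 + 20 = 45)
m(W, y) = 2 (m(W, y) = 2 + 0*(-1/2*3) = 2 + 0*(-3/2) = 2 + 0 = 2)
m(t, 195) - 1*14244 = 2 - 1*14244 = 2 - 14244 = -14242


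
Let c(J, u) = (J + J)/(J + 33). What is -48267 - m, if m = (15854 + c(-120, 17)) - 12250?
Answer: -1504339/29 ≈ -51874.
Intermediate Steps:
c(J, u) = 2*J/(33 + J) (c(J, u) = (2*J)/(33 + J) = 2*J/(33 + J))
m = 104596/29 (m = (15854 + 2*(-120)/(33 - 120)) - 12250 = (15854 + 2*(-120)/(-87)) - 12250 = (15854 + 2*(-120)*(-1/87)) - 12250 = (15854 + 80/29) - 12250 = 459846/29 - 12250 = 104596/29 ≈ 3606.8)
-48267 - m = -48267 - 1*104596/29 = -48267 - 104596/29 = -1504339/29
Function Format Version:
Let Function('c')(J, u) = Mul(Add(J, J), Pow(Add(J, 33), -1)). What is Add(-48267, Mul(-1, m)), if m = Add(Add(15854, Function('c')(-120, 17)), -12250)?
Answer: Rational(-1504339, 29) ≈ -51874.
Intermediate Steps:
Function('c')(J, u) = Mul(2, J, Pow(Add(33, J), -1)) (Function('c')(J, u) = Mul(Mul(2, J), Pow(Add(33, J), -1)) = Mul(2, J, Pow(Add(33, J), -1)))
m = Rational(104596, 29) (m = Add(Add(15854, Mul(2, -120, Pow(Add(33, -120), -1))), -12250) = Add(Add(15854, Mul(2, -120, Pow(-87, -1))), -12250) = Add(Add(15854, Mul(2, -120, Rational(-1, 87))), -12250) = Add(Add(15854, Rational(80, 29)), -12250) = Add(Rational(459846, 29), -12250) = Rational(104596, 29) ≈ 3606.8)
Add(-48267, Mul(-1, m)) = Add(-48267, Mul(-1, Rational(104596, 29))) = Add(-48267, Rational(-104596, 29)) = Rational(-1504339, 29)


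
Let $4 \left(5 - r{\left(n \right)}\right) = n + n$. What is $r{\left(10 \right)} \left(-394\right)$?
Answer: $0$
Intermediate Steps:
$r{\left(n \right)} = 5 - \frac{n}{2}$ ($r{\left(n \right)} = 5 - \frac{n + n}{4} = 5 - \frac{2 n}{4} = 5 - \frac{n}{2}$)
$r{\left(10 \right)} \left(-394\right) = \left(5 - 5\right) \left(-394\right) = 0 \left(-394\right) = 0$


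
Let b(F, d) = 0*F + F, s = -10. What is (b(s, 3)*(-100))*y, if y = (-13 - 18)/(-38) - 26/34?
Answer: 16500/323 ≈ 51.084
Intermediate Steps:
b(F, d) = F (b(F, d) = 0 + F = F)
y = 33/646 (y = -31*(-1/38) - 26*1/34 = 31/38 - 13/17 = 33/646 ≈ 0.051084)
(b(s, 3)*(-100))*y = -10*(-100)*(33/646) = 1000*(33/646) = 16500/323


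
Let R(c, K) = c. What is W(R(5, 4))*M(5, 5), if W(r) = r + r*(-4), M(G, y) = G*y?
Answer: -375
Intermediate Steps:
W(r) = -3*r (W(r) = r - 4*r = -3*r)
W(R(5, 4))*M(5, 5) = (-3*5)*(5*5) = -15*25 = -375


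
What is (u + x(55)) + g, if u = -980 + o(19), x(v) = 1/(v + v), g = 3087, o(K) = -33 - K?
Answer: 226051/110 ≈ 2055.0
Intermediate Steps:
x(v) = 1/(2*v)
u = -1032 (u = -980 + (-33 - 1*19) = -980 + (-33 - 19) = -980 - 52 = -1032)
(u + x(55)) + g = (-1032 + (½)/55) + 3087 = (-1032 + (½)*(1/55)) + 3087 = (-1032 + 1/110) + 3087 = -113519/110 + 3087 = 226051/110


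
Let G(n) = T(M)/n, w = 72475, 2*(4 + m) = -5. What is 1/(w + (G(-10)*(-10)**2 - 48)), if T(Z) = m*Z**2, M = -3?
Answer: 1/73012 ≈ 1.3696e-5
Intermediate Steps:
m = -13/2 (m = -4 + (1/2)*(-5) = -4 - 5/2 = -13/2 ≈ -6.5000)
T(Z) = -13*Z**2/2
G(n) = -117/(2*n) (G(n) = (-13/2*(-3)**2)/n = (-13/2*9)/n = -117/(2*n))
1/(w + (G(-10)*(-10)**2 - 48)) = 1/(72475 + (-117/2/(-10)*(-10)**2 - 48)) = 1/(72475 + (-117/2*(-1/10)*100 - 48)) = 1/(72475 + ((117/20)*100 - 48)) = 1/(72475 + (585 - 48)) = 1/(72475 + 537) = 1/73012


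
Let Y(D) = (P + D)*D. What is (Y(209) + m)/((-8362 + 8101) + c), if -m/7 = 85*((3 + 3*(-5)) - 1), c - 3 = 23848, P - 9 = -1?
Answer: 3792/1685 ≈ 2.2504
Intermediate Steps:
P = 8 (P = 9 - 1 = 8)
c = 23851 (c = 3 + 23848 = 23851)
Y(D) = D*(8 + D) (Y(D) = (8 + D)*D = D*(8 + D))
m = 7735 (m = -595*((3 + 3*(-5)) - 1) = -595*((3 - 15) - 1) = -595*(-12 - 1) = -595*(-13) = -7*(-1105) = 7735)
(Y(209) + m)/((-8362 + 8101) + c) = (209*(8 + 209) + 7735)/((-8362 + 8101) + 23851) = (209*217 + 7735)/(-261 + 23851) = (45353 + 7735)/23590 = 53088*(1/23590) = 3792/1685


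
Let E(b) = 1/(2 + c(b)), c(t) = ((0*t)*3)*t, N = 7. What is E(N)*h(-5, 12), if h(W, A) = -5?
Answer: -5/2 ≈ -2.5000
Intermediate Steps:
c(t) = 0 (c(t) = (0*3)*t = 0*t = 0)
E(b) = ½ (E(b) = 1/(2 + 0) = 1/2 = ½)
E(N)*h(-5, 12) = (½)*(-5) = -5/2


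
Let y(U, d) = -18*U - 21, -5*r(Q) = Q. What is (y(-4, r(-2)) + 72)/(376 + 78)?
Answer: 123/454 ≈ 0.27093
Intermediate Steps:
r(Q) = -Q/5
y(U, d) = -21 - 18*U
(y(-4, r(-2)) + 72)/(376 + 78) = ((-21 - 18*(-4)) + 72)/(376 + 78) = ((-21 + 72) + 72)/454 = (51 + 72)*(1/454) = 123*(1/454) = 123/454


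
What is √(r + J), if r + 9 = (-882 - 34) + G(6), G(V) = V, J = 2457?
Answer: √1538 ≈ 39.217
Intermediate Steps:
r = -919 (r = -9 + ((-882 - 34) + 6) = -9 + (-916 + 6) = -9 - 910 = -919)
√(r + J) = √(-919 + 2457) = √1538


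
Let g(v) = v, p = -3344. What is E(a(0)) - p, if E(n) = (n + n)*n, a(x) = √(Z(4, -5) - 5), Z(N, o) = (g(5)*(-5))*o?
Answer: 3584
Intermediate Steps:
Z(N, o) = -25*o (Z(N, o) = (5*(-5))*o = -25*o)
a(x) = 2*√30 (a(x) = √(-25*(-5) - 5) = √(125 - 5) = √120 = 2*√30)
E(n) = 2*n² (E(n) = (2*n)*n = 2*n²)
E(a(0)) - p = 2*(2*√30)² - 1*(-3344) = 2*120 + 3344 = 240 + 3344 = 3584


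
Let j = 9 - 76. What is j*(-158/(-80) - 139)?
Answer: 367227/40 ≈ 9180.7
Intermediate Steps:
j = -67
j*(-158/(-80) - 139) = -67*(-158/(-80) - 139) = -67*(-158*(-1/80) - 139) = -67*(79/40 - 139) = -67*(-5481/40) = 367227/40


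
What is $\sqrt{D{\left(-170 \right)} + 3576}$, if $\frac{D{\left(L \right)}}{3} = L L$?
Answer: $2 \sqrt{22569} \approx 300.46$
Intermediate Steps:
$D{\left(L \right)} = 3 L^{2}$ ($D{\left(L \right)} = 3 L L = 3 L^{2}$)
$\sqrt{D{\left(-170 \right)} + 3576} = \sqrt{3 \left(-170\right)^{2} + 3576} = \sqrt{3 \cdot 28900 + 3576} = \sqrt{86700 + 3576} = \sqrt{90276} = 2 \sqrt{22569}$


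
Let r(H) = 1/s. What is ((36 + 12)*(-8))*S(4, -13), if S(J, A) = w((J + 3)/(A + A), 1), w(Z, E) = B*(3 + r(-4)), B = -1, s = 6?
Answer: 1216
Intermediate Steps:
r(H) = ⅙ (r(H) = 1/6 = ⅙)
w(Z, E) = -19/6 (w(Z, E) = -(3 + ⅙) = -1*19/6 = -19/6)
S(J, A) = -19/6
((36 + 12)*(-8))*S(4, -13) = ((36 + 12)*(-8))*(-19/6) = (48*(-8))*(-19/6) = -384*(-19/6) = 1216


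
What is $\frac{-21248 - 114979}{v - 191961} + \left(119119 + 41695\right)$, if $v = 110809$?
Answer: $\frac{13050513955}{81152} \approx 1.6082 \cdot 10^{5}$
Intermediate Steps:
$\frac{-21248 - 114979}{v - 191961} + \left(119119 + 41695\right) = \frac{-21248 - 114979}{110809 - 191961} + \left(119119 + 41695\right) = - \frac{136227}{-81152} + 160814 = \left(-136227\right) \left(- \frac{1}{81152}\right) + 160814 = \frac{136227}{81152} + 160814 = \frac{13050513955}{81152}$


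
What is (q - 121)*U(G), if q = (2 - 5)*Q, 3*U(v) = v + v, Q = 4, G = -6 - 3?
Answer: 798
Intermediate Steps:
G = -9
U(v) = 2*v/3 (U(v) = (v + v)/3 = (2*v)/3 = 2*v/3)
q = -12 (q = (2 - 5)*4 = -3*4 = -12)
(q - 121)*U(G) = (-12 - 121)*((⅔)*(-9)) = -133*(-6) = 798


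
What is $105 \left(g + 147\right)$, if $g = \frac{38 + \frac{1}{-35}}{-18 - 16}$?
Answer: $\frac{520803}{34} \approx 15318.0$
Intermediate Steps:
$g = - \frac{1329}{1190}$ ($g = \frac{38 - \frac{1}{35}}{-34} = \frac{1329}{35} \left(- \frac{1}{34}\right) = - \frac{1329}{1190} \approx -1.1168$)
$105 \left(g + 147\right) = 105 \left(- \frac{1329}{1190} + 147\right) = 105 \cdot \frac{173601}{1190} = \frac{520803}{34}$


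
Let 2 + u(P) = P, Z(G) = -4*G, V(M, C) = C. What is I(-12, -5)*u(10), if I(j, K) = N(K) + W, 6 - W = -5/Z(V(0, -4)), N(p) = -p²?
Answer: -299/2 ≈ -149.50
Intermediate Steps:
u(P) = -2 + P
W = 101/16 (W = 6 - (-5)/((-4*(-4))) = 6 - (-5)/16 = 6 - 1*(-5/16) = 6 + 5/16 = 101/16 ≈ 6.3125)
I(j, K) = 101/16 - K² (I(j, K) = -K² + 101/16 = 101/16 - K²)
I(-12, -5)*u(10) = (101/16 - 1*(-5)²)*(-2 + 10) = (101/16 - 1*25)*8 = (101/16 - 25)*8 = -299/16*8 = -299/2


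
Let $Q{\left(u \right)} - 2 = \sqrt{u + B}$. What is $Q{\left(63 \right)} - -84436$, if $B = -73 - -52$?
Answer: $84438 + \sqrt{42} \approx 84445.0$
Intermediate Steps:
$B = -21$ ($B = -73 + 52 = -21$)
$Q{\left(u \right)} = 2 + \sqrt{-21 + u}$ ($Q{\left(u \right)} = 2 + \sqrt{u - 21} = 2 + \sqrt{-21 + u}$)
$Q{\left(63 \right)} - -84436 = \left(2 + \sqrt{-21 + 63}\right) - -84436 = \left(2 + \sqrt{42}\right) + 84436 = 84438 + \sqrt{42}$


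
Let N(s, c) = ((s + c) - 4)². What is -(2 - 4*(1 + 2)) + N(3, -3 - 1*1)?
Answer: 35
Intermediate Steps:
N(s, c) = (-4 + c + s)² (N(s, c) = ((c + s) - 4)² = (-4 + c + s)²)
-(2 - 4*(1 + 2)) + N(3, -3 - 1*1) = -(2 - 4*(1 + 2)) + (-4 + (-3 - 1*1) + 3)² = -(2 - 4*3) + (-4 + (-3 - 1) + 3)² = -(2 - 1*12) + (-4 - 4 + 3)² = -(2 - 12) + (-5)² = -1*(-10) + 25 = 10 + 25 = 35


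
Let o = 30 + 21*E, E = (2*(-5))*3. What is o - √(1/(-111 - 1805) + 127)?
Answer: -600 - 11*√963269/958 ≈ -611.27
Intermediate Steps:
E = -30 (E = -10*3 = -30)
o = -600 (o = 30 + 21*(-30) = 30 - 630 = -600)
o - √(1/(-111 - 1805) + 127) = -600 - √(1/(-111 - 1805) + 127) = -600 - √(1/(-1916) + 127) = -600 - √(-1/1916 + 127) = -600 - √(243331/1916) = -600 - 11*√963269/958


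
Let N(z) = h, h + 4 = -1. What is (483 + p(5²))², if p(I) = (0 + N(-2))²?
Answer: 258064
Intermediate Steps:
h = -5 (h = -4 - 1 = -5)
N(z) = -5
p(I) = 25 (p(I) = (0 - 5)² = (-5)² = 25)
(483 + p(5²))² = (483 + 25)² = 508² = 258064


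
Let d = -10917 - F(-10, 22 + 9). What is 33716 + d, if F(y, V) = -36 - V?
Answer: 22866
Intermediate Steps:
d = -10850 (d = -10917 - (-36 - (22 + 9)) = -10917 - (-36 - 1*31) = -10917 - (-36 - 31) = -10917 - 1*(-67) = -10917 + 67 = -10850)
33716 + d = 33716 - 10850 = 22866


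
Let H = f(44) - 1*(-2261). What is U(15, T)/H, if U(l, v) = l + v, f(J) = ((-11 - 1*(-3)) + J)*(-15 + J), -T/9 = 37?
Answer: -318/3305 ≈ -0.096218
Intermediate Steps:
T = -333 (T = -9*37 = -333)
f(J) = (-15 + J)*(-8 + J) (f(J) = ((-11 + 3) + J)*(-15 + J) = (-8 + J)*(-15 + J) = (-15 + J)*(-8 + J))
H = 3305 (H = (120 + 44² - 23*44) - 1*(-2261) = (120 + 1936 - 1012) + 2261 = 1044 + 2261 = 3305)
U(15, T)/H = (15 - 333)/3305 = -318*1/3305 = -318/3305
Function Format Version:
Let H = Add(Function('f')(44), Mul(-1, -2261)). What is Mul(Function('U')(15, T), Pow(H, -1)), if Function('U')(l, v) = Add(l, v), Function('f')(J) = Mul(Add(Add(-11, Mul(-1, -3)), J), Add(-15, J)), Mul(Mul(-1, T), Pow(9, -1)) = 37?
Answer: Rational(-318, 3305) ≈ -0.096218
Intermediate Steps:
T = -333 (T = Mul(-9, 37) = -333)
Function('f')(J) = Mul(Add(-15, J), Add(-8, J)) (Function('f')(J) = Mul(Add(Add(-11, 3), J), Add(-15, J)) = Mul(Add(-8, J), Add(-15, J)) = Mul(Add(-15, J), Add(-8, J)))
H = 3305 (H = Add(Add(120, Pow(44, 2), Mul(-23, 44)), Mul(-1, -2261)) = Add(Add(120, 1936, -1012), 2261) = Add(1044, 2261) = 3305)
Mul(Function('U')(15, T), Pow(H, -1)) = Mul(Add(15, -333), Pow(3305, -1)) = Mul(-318, Rational(1, 3305)) = Rational(-318, 3305)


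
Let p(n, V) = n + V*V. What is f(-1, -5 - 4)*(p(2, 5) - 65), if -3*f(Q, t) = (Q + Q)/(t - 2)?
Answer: 76/33 ≈ 2.3030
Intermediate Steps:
p(n, V) = n + V²
f(Q, t) = -2*Q/(3*(-2 + t)) (f(Q, t) = -(Q + Q)/(3*(t - 2)) = -2*Q/(3*(-2 + t)))
f(-1, -5 - 4)*(p(2, 5) - 65) = (-2*(-1)/(-6 + 3*(-5 - 4)))*((2 + 5²) - 65) = (-2*(-1)/(-6 + 3*(-9)))*((2 + 25) - 65) = (-2*(-1)/(-6 - 27))*(27 - 65) = -2*(-1)/(-33)*(-38) = -2*(-1)*(-1/33)*(-38) = -2/33*(-38) = 76/33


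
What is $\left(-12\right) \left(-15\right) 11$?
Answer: $1980$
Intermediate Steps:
$\left(-12\right) \left(-15\right) 11 = 180 \cdot 11 = 1980$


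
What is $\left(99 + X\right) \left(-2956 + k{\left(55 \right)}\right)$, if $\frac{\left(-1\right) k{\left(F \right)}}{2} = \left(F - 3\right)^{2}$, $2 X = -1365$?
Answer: $4880394$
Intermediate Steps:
$X = - \frac{1365}{2}$ ($X = \frac{1}{2} \left(-1365\right) = - \frac{1365}{2} \approx -682.5$)
$k{\left(F \right)} = - 2 \left(-3 + F\right)^{2}$ ($k{\left(F \right)} = - 2 \left(F - 3\right)^{2} = - 2 \left(-3 + F\right)^{2}$)
$\left(99 + X\right) \left(-2956 + k{\left(55 \right)}\right) = \left(99 - \frac{1365}{2}\right) \left(-2956 - 2 \left(-3 + 55\right)^{2}\right) = - \frac{1167 \left(-2956 - 2 \cdot 52^{2}\right)}{2} = - \frac{1167 \left(-2956 - 5408\right)}{2} = \left(- \frac{1167}{2}\right) \left(-8364\right) = 4880394$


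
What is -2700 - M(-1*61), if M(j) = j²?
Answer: -6421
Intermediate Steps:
-2700 - M(-1*61) = -2700 - (-1*61)² = -2700 - 1*(-61)² = -2700 - 1*3721 = -2700 - 3721 = -6421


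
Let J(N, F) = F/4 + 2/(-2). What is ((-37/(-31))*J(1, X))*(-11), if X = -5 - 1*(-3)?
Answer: 1221/62 ≈ 19.694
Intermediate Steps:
X = -2 (X = -5 + 3 = -2)
J(N, F) = -1 + F/4 (J(N, F) = F*(¼) + 2*(-½) = F/4 - 1 = -1 + F/4)
((-37/(-31))*J(1, X))*(-11) = ((-37/(-31))*(-1 + (¼)*(-2)))*(-11) = ((-37*(-1/31))*(-1 - ½))*(-11) = ((37/31)*(-3/2))*(-11) = -111/62*(-11) = 1221/62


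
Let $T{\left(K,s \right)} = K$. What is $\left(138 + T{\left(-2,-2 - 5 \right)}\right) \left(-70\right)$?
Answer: $-9520$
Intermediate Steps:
$\left(138 + T{\left(-2,-2 - 5 \right)}\right) \left(-70\right) = \left(138 - 2\right) \left(-70\right) = 136 \left(-70\right) = -9520$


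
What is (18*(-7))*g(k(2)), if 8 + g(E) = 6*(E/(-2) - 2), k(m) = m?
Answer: 3276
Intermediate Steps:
g(E) = -20 - 3*E (g(E) = -8 + 6*(E/(-2) - 2) = -8 + 6*(E*(-½) - 2) = -8 + 6*(-E/2 - 2) = -8 + 6*(-2 - E/2) = -8 + (-12 - 3*E) = -20 - 3*E)
(18*(-7))*g(k(2)) = (18*(-7))*(-20 - 3*2) = -126*(-20 - 6) = -126*(-26) = 3276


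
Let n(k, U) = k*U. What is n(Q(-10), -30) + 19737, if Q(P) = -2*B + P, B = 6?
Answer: 20397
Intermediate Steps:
Q(P) = -12 + P (Q(P) = -2*6 + P = -12 + P)
n(k, U) = U*k
n(Q(-10), -30) + 19737 = -30*(-12 - 10) + 19737 = -30*(-22) + 19737 = 660 + 19737 = 20397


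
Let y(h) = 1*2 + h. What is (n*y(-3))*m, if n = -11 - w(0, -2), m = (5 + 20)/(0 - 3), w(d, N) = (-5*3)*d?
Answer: -275/3 ≈ -91.667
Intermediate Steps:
y(h) = 2 + h
w(d, N) = -15*d
m = -25/3 (m = 25/(-3) = 25*(-⅓) = -25/3 ≈ -8.3333)
n = -11 (n = -11 - (-15)*0 = -11 - 1*0 = -11 + 0 = -11)
(n*y(-3))*m = -11*(2 - 3)*(-25/3) = -11*(-1)*(-25/3) = 11*(-25/3) = -275/3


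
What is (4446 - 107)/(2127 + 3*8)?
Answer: 4339/2151 ≈ 2.0172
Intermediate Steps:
(4446 - 107)/(2127 + 3*8) = 4339/(2127 + 24) = 4339/2151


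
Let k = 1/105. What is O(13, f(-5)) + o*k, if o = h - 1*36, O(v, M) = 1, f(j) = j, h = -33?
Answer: 12/35 ≈ 0.34286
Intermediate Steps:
k = 1/105 ≈ 0.0095238
o = -69 (o = -33 - 1*36 = -33 - 36 = -69)
O(13, f(-5)) + o*k = 1 - 69*1/105 = 1 - 23/35 = 12/35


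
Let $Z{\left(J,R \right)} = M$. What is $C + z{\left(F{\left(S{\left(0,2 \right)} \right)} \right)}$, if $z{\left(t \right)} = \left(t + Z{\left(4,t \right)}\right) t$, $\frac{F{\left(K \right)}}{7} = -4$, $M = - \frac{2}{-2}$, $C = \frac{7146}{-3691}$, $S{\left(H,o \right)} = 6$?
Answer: $\frac{2783250}{3691} \approx 754.06$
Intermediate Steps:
$C = - \frac{7146}{3691}$ ($C = 7146 \left(- \frac{1}{3691}\right) = - \frac{7146}{3691} \approx -1.9361$)
$M = 1$ ($M = \left(-2\right) \left(- \frac{1}{2}\right) = 1$)
$F{\left(K \right)} = -28$ ($F{\left(K \right)} = 7 \left(-4\right) = -28$)
$Z{\left(J,R \right)} = 1$
$z{\left(t \right)} = t \left(1 + t\right)$ ($z{\left(t \right)} = \left(t + 1\right) t = \left(1 + t\right) t = t \left(1 + t\right)$)
$C + z{\left(F{\left(S{\left(0,2 \right)} \right)} \right)} = - \frac{7146}{3691} - 28 \left(1 - 28\right) = - \frac{7146}{3691} - -756 = - \frac{7146}{3691} + 756 = \frac{2783250}{3691}$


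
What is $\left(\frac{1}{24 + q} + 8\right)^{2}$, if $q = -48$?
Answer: $\frac{36481}{576} \approx 63.335$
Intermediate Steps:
$\left(\frac{1}{24 + q} + 8\right)^{2} = \left(\frac{1}{24 - 48} + 8\right)^{2} = \left(\frac{1}{-24} + 8\right)^{2} = \left(- \frac{1}{24} + 8\right)^{2} = \left(\frac{191}{24}\right)^{2} = \frac{36481}{576}$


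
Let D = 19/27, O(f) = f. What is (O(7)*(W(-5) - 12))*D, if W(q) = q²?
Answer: 1729/27 ≈ 64.037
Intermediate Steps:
D = 19/27 (D = 19*(1/27) = 19/27 ≈ 0.70370)
(O(7)*(W(-5) - 12))*D = (7*((-5)² - 12))*(19/27) = (7*(25 - 12))*(19/27) = (7*13)*(19/27) = 91*(19/27) = 1729/27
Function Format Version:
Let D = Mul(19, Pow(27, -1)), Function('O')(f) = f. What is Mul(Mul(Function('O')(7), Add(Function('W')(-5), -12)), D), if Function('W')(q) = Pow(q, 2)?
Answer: Rational(1729, 27) ≈ 64.037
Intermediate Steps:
D = Rational(19, 27) (D = Mul(19, Rational(1, 27)) = Rational(19, 27) ≈ 0.70370)
Mul(Mul(Function('O')(7), Add(Function('W')(-5), -12)), D) = Mul(Mul(7, Add(Pow(-5, 2), -12)), Rational(19, 27)) = Mul(Mul(7, Add(25, -12)), Rational(19, 27)) = Mul(Mul(7, 13), Rational(19, 27)) = Mul(91, Rational(19, 27)) = Rational(1729, 27)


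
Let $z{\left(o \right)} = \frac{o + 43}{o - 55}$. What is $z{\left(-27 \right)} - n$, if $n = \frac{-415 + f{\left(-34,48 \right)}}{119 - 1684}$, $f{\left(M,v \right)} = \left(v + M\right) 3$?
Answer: $- \frac{27813}{64165} \approx -0.43346$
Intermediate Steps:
$f{\left(M,v \right)} = 3 M + 3 v$ ($f{\left(M,v \right)} = \left(M + v\right) 3 = 3 M + 3 v$)
$z{\left(o \right)} = \frac{43 + o}{-55 + o}$
$n = \frac{373}{1565}$ ($n = \frac{-415 + \left(3 \left(-34\right) + 3 \cdot 48\right)}{119 - 1684} = \frac{-415 + \left(-102 + 144\right)}{-1565} = \left(-415 + 42\right) \left(- \frac{1}{1565}\right) = \left(-373\right) \left(- \frac{1}{1565}\right) = \frac{373}{1565} \approx 0.23834$)
$z{\left(-27 \right)} - n = \frac{43 - 27}{-55 - 27} - \frac{373}{1565} = \frac{1}{-82} \cdot 16 - \frac{373}{1565} = \left(- \frac{1}{82}\right) 16 - \frac{373}{1565} = - \frac{8}{41} - \frac{373}{1565} = - \frac{27813}{64165}$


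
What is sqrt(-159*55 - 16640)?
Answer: I*sqrt(25385) ≈ 159.33*I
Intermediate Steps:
sqrt(-159*55 - 16640) = sqrt(-8745 - 16640) = sqrt(-25385) = I*sqrt(25385)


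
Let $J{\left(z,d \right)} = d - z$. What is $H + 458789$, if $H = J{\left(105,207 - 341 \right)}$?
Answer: $458550$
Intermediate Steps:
$H = -239$ ($H = \left(207 - 341\right) - 105 = -134 - 105 = -239$)
$H + 458789 = -239 + 458789 = 458550$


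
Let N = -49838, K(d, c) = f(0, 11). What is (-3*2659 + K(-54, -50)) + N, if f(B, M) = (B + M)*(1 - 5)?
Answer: -57859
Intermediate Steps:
f(B, M) = -4*B - 4*M (f(B, M) = (B + M)*(-4) = -4*B - 4*M)
K(d, c) = -44 (K(d, c) = -4*0 - 4*11 = 0 - 44 = -44)
(-3*2659 + K(-54, -50)) + N = (-3*2659 - 44) - 49838 = (-7977 - 44) - 49838 = -8021 - 49838 = -57859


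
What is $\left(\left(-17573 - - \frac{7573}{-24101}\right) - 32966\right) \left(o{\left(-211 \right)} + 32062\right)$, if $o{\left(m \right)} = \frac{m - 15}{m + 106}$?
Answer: $- \frac{1366948697242944}{843535} \approx -1.6205 \cdot 10^{9}$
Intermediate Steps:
$o{\left(m \right)} = \frac{-15 + m}{106 + m}$
$\left(\left(-17573 - - \frac{7573}{-24101}\right) - 32966\right) \left(o{\left(-211 \right)} + 32062\right) = \left(\left(-17573 - - \frac{7573}{-24101}\right) - 32966\right) \left(\frac{-15 - 211}{106 - 211} + 32062\right) = \left(\left(-17573 - \left(-7573\right) \left(- \frac{1}{24101}\right)\right) - 32966\right) \left(\frac{1}{-105} \left(-226\right) + 32062\right) = \left(\left(-17573 - \frac{7573}{24101}\right) - 32966\right) \left(\left(- \frac{1}{105}\right) \left(-226\right) + 32062\right) = \left(\left(-17573 - \frac{7573}{24101}\right) - 32966\right) \left(\frac{226}{105} + 32062\right) = \left(- \frac{423534446}{24101} - 32966\right) \frac{3366736}{105} = \left(- \frac{1218048012}{24101}\right) \frac{3366736}{105} = - \frac{1366948697242944}{843535}$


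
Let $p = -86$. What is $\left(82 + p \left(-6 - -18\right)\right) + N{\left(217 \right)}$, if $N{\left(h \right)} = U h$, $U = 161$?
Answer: $33987$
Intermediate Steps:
$N{\left(h \right)} = 161 h$
$\left(82 + p \left(-6 - -18\right)\right) + N{\left(217 \right)} = \left(82 - 86 \left(-6 - -18\right)\right) + 161 \cdot 217 = \left(82 - 86 \left(-6 + 18\right)\right) + 34937 = \left(82 - 1032\right) + 34937 = -950 + 34937 = 33987$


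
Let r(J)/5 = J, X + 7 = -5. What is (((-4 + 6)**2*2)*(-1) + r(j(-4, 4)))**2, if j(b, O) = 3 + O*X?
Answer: 54289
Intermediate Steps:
X = -12 (X = -7 - 5 = -12)
j(b, O) = 3 - 12*O (j(b, O) = 3 + O*(-12) = 3 - 12*O)
r(J) = 5*J
(((-4 + 6)**2*2)*(-1) + r(j(-4, 4)))**2 = (((-4 + 6)**2*2)*(-1) + 5*(3 - 12*4))**2 = ((2**2*2)*(-1) + 5*(3 - 48))**2 = ((4*2)*(-1) + 5*(-45))**2 = (8*(-1) - 225)**2 = (-8 - 225)**2 = (-233)**2 = 54289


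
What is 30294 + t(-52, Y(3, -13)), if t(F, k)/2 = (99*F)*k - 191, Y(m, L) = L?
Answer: 163760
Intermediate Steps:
t(F, k) = -382 + 198*F*k (t(F, k) = 2*((99*F)*k - 191) = 2*(99*F*k - 191) = 2*(-191 + 99*F*k) = -382 + 198*F*k)
30294 + t(-52, Y(3, -13)) = 30294 + (-382 + 198*(-52)*(-13)) = 30294 + (-382 + 133848) = 30294 + 133466 = 163760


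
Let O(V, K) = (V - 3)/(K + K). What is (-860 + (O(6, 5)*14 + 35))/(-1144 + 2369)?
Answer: -4104/6125 ≈ -0.67004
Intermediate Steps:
O(V, K) = (-3 + V)/(2*K) (O(V, K) = (-3 + V)/((2*K)) = (-3 + V)*(1/(2*K)) = (-3 + V)/(2*K))
(-860 + (O(6, 5)*14 + 35))/(-1144 + 2369) = (-860 + (((½)*(-3 + 6)/5)*14 + 35))/(-1144 + 2369) = (-860 + (((½)*(⅕)*3)*14 + 35))/1225 = (-860 + ((3/10)*14 + 35))*(1/1225) = (-860 + (21/5 + 35))*(1/1225) = (-860 + 196/5)*(1/1225) = -4104/5*1/1225 = -4104/6125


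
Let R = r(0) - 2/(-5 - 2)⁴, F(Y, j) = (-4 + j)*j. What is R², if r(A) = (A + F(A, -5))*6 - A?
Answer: 420251399824/5764801 ≈ 72900.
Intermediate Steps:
F(Y, j) = j*(-4 + j)
r(A) = 270 + 5*A (r(A) = (A - 5*(-4 - 5))*6 - A = (A - 5*(-9))*6 - A = (A + 45)*6 - A = (45 + A)*6 - A = (270 + 6*A) - A = 270 + 5*A)
R = 648268/2401 (R = (270 + 5*0) - 2/(-5 - 2)⁴ = (270 + 0) - 2*(1/(-7))⁴ = 270 - 2*(-⅐)⁴ = 270 - 2*1/2401 = 270 - 2/2401 = 648268/2401 ≈ 270.00)
R² = (648268/2401)² = 420251399824/5764801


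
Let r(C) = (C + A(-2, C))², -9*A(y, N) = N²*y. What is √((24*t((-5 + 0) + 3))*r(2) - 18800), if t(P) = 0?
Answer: 20*I*√47 ≈ 137.11*I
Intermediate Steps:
A(y, N) = -y*N²/9 (A(y, N) = -N²*y/9 = -y*N²/9)
r(C) = (C + 2*C²/9)² (r(C) = (C - ⅑*(-2)*C²)² = (C + 2*C²/9)²)
√((24*t((-5 + 0) + 3))*r(2) - 18800) = √((24*0)*((1/81)*2²*(9 + 2*2)²) - 18800) = √(0*((1/81)*4*(9 + 4)²) - 18800) = √(0*((1/81)*4*13²) - 18800) = √(0*((1/81)*4*169) - 18800) = √(0*(676/81) - 18800) = √(0 - 18800) = √(-18800) = 20*I*√47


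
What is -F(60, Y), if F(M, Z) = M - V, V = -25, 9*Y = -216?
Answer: -85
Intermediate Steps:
Y = -24 (Y = (⅑)*(-216) = -24)
F(M, Z) = 25 + M (F(M, Z) = M - 1*(-25) = M + 25 = 25 + M)
-F(60, Y) = -(25 + 60) = -1*85 = -85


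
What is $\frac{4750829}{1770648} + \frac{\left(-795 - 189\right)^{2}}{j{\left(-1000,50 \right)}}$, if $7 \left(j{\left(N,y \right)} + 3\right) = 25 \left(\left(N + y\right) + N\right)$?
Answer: $- \frac{1307709018673}{9595141512} \approx -136.29$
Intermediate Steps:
$j{\left(N,y \right)} = -3 + \frac{25 y}{7} + \frac{50 N}{7}$ ($j{\left(N,y \right)} = -3 + \frac{25 \left(\left(N + y\right) + N\right)}{7} = -3 + \frac{25 \left(y + 2 N\right)}{7} = -3 + \frac{25 y + 50 N}{7} = -3 + \left(\frac{25 y}{7} + \frac{50 N}{7}\right) = -3 + \frac{25 y}{7} + \frac{50 N}{7}$)
$\frac{4750829}{1770648} + \frac{\left(-795 - 189\right)^{2}}{j{\left(-1000,50 \right)}} = \frac{4750829}{1770648} + \frac{\left(-795 - 189\right)^{2}}{-3 + \frac{25}{7} \cdot 50 + \frac{50}{7} \left(-1000\right)} = 4750829 \cdot \frac{1}{1770648} + \frac{\left(-984\right)^{2}}{-3 + \frac{1250}{7} - \frac{50000}{7}} = \frac{4750829}{1770648} + \frac{968256}{- \frac{48771}{7}} = \frac{4750829}{1770648} + 968256 \left(- \frac{7}{48771}\right) = \frac{4750829}{1770648} - \frac{753088}{5419} = - \frac{1307709018673}{9595141512}$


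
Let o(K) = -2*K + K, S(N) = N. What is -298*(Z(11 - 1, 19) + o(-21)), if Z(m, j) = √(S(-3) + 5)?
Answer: -6258 - 298*√2 ≈ -6679.4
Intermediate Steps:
Z(m, j) = √2 (Z(m, j) = √(-3 + 5) = √2)
o(K) = -K
-298*(Z(11 - 1, 19) + o(-21)) = -298*(√2 - 1*(-21)) = -298*(√2 + 21) = -298*(21 + √2) = -6258 - 298*√2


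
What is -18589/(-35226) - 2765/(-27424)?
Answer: 303592313/483018912 ≈ 0.62853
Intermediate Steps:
-18589/(-35226) - 2765/(-27424) = -18589*(-1/35226) - 2765*(-1/27424) = 18589/35226 + 2765/27424 = 303592313/483018912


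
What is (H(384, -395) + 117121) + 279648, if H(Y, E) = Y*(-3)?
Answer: 395617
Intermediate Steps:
H(Y, E) = -3*Y
(H(384, -395) + 117121) + 279648 = (-3*384 + 117121) + 279648 = (-1152 + 117121) + 279648 = 115969 + 279648 = 395617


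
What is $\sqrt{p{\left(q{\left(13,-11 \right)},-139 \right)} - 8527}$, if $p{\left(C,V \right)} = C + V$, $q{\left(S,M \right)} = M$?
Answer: $i \sqrt{8677} \approx 93.15 i$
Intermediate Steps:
$\sqrt{p{\left(q{\left(13,-11 \right)},-139 \right)} - 8527} = \sqrt{\left(-11 - 139\right) - 8527} = \sqrt{-150 - 8527} = \sqrt{-8677} = i \sqrt{8677}$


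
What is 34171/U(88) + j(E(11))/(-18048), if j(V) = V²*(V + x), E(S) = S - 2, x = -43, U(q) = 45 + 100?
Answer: 102852923/436160 ≈ 235.81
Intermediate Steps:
U(q) = 145
E(S) = -2 + S
j(V) = V²*(-43 + V) (j(V) = V²*(V - 43) = V²*(-43 + V))
34171/U(88) + j(E(11))/(-18048) = 34171/145 + ((-2 + 11)²*(-43 + (-2 + 11)))/(-18048) = 34171*(1/145) + (9²*(-43 + 9))*(-1/18048) = 34171/145 + (81*(-34))*(-1/18048) = 34171/145 - 2754*(-1/18048) = 34171/145 + 459/3008 = 102852923/436160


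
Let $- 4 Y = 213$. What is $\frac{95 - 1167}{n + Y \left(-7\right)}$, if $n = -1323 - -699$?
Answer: $\frac{64}{15} \approx 4.2667$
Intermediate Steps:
$Y = - \frac{213}{4}$ ($Y = \left(- \frac{1}{4}\right) 213 = - \frac{213}{4} \approx -53.25$)
$n = -624$ ($n = -1323 + 699 = -624$)
$\frac{95 - 1167}{n + Y \left(-7\right)} = \frac{95 - 1167}{-624 - - \frac{1491}{4}} = - \frac{1072}{-624 + \frac{1491}{4}} = - \frac{1072}{- \frac{1005}{4}} = \left(-1072\right) \left(- \frac{4}{1005}\right) = \frac{64}{15}$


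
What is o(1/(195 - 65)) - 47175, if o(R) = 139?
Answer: -47036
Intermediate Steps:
o(1/(195 - 65)) - 47175 = 139 - 47175 = -47036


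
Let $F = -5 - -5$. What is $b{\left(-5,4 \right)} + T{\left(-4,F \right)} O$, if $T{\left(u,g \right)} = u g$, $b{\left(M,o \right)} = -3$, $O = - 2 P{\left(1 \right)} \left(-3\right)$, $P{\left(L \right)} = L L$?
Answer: $-3$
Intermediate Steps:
$P{\left(L \right)} = L^{2}$
$F = 0$ ($F = -5 + 5 = 0$)
$O = 6$ ($O = - 2 \cdot 1^{2} \left(-3\right) = \left(-2\right) 1 \left(-3\right) = \left(-2\right) \left(-3\right) = 6$)
$T{\left(u,g \right)} = g u$
$b{\left(-5,4 \right)} + T{\left(-4,F \right)} O = -3 + 0 \left(-4\right) 6 = -3 + 0 \cdot 6 = -3 + 0 = -3$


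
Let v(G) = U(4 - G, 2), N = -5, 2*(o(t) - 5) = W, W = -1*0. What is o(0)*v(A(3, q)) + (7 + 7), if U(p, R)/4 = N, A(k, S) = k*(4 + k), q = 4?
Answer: -86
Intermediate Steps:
W = 0
o(t) = 5 (o(t) = 5 + (1/2)*0 = 5 + 0 = 5)
U(p, R) = -20 (U(p, R) = 4*(-5) = -20)
v(G) = -20
o(0)*v(A(3, q)) + (7 + 7) = 5*(-20) + (7 + 7) = -100 + 14 = -86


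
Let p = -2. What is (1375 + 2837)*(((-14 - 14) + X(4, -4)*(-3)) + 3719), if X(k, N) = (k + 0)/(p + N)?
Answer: 15554916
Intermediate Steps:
X(k, N) = k/(-2 + N) (X(k, N) = (k + 0)/(-2 + N) = k/(-2 + N))
(1375 + 2837)*(((-14 - 14) + X(4, -4)*(-3)) + 3719) = (1375 + 2837)*(((-14 - 14) + (4/(-2 - 4))*(-3)) + 3719) = 4212*((-28 + (4/(-6))*(-3)) + 3719) = 4212*((-28 + (4*(-⅙))*(-3)) + 3719) = 4212*((-28 - ⅔*(-3)) + 3719) = 4212*((-28 + 2) + 3719) = 4212*(-26 + 3719) = 4212*3693 = 15554916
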